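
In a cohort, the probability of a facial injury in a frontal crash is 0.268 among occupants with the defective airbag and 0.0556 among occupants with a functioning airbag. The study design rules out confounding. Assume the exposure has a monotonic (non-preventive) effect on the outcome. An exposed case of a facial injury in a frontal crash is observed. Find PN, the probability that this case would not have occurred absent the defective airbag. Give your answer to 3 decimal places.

Let p₁ = 0.268, p₀ = 0.0556.
Under exogeneity and monotonicity, PN = (p₁ − p₀) / p₁.
PN = (0.268 − 0.0556) / 0.268 = 0.2124 / 0.268 ≈ 0.7925

PN ≈ 0.793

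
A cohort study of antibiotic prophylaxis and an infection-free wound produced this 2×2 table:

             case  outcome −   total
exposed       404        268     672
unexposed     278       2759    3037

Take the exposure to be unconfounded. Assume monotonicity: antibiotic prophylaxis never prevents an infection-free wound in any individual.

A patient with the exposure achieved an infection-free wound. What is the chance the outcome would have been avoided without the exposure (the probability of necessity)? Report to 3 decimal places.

p₁ = P(outcome | exposed) = 404/672 = 0.60119
p₀ = P(outcome | unexposed) = 278/3037 = 0.091538
Under exogeneity and monotonicity, PN = (p₁ − p₀) / p₁.
PN = (0.60119 − 0.091538) / 0.60119 = 0.50965 / 0.60119 ≈ 0.8477

PN ≈ 0.848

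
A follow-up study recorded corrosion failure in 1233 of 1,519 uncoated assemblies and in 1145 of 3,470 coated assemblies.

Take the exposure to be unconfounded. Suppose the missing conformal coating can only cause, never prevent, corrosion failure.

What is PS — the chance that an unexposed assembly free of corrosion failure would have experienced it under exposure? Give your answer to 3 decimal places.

PS ≈ 0.719

p₁ = P(outcome | exposed) = 1233/1519 = 0.81172
p₀ = P(outcome | unexposed) = 1145/3470 = 0.32997
Under exogeneity and monotonicity, PS = (p₁ − p₀) / (1 − p₀).
PS = (0.81172 − 0.32997) / (1 − 0.32997) = 0.48175 / 0.67003 ≈ 0.7190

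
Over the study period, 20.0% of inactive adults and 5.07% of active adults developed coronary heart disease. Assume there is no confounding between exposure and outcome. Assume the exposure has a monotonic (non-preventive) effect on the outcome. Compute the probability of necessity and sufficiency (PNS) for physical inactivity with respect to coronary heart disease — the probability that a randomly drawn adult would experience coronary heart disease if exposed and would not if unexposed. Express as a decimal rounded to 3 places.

p₁ = 0.2, p₀ = 0.0507.
Under exogeneity and monotonicity, PNS = p₁ − p₀.
PNS = 0.2 − 0.0507 = 0.1493

PNS ≈ 0.149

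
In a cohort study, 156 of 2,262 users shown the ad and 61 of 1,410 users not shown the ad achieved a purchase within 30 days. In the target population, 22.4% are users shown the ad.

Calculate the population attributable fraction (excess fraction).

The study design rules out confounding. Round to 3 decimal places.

p₁ = P(outcome | exposed) = 156/2262 = 0.068966
p₀ = P(outcome | unexposed) = 61/1410 = 0.043262
Overall risk P(Y=1) = π·p₁ + (1−π)·p₀ = 0.224×0.068966 + 0.776×0.043262 = 0.04902.
Under exogeneity, PAF = [P(Y=1) − p₀] / P(Y=1).
PAF = (0.04902 − 0.043262) / 0.04902 ≈ 0.1175

PAF ≈ 0.117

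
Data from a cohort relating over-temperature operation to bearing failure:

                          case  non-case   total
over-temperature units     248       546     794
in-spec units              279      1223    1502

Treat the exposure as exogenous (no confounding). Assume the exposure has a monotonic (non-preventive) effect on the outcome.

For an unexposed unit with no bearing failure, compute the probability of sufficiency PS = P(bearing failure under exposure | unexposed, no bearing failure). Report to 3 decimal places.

p₁ = P(outcome | exposed) = 248/794 = 0.31234
p₀ = P(outcome | unexposed) = 279/1502 = 0.18575
Under exogeneity and monotonicity, PS = (p₁ − p₀) / (1 − p₀).
PS = (0.31234 − 0.18575) / (1 − 0.18575) = 0.12659 / 0.81425 ≈ 0.1555

PS ≈ 0.155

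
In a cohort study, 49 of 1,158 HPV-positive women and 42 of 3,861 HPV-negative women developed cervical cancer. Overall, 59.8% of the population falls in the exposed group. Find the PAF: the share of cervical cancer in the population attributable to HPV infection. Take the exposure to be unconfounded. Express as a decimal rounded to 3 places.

p₁ = P(outcome | exposed) = 49/1158 = 0.042314
p₀ = P(outcome | unexposed) = 42/3861 = 0.010878
Overall risk P(Y=1) = π·p₁ + (1−π)·p₀ = 0.598×0.042314 + 0.402×0.010878 = 0.029677.
Under exogeneity, PAF = [P(Y=1) − p₀] / P(Y=1).
PAF = (0.029677 − 0.010878) / 0.029677 ≈ 0.6335

PAF ≈ 0.633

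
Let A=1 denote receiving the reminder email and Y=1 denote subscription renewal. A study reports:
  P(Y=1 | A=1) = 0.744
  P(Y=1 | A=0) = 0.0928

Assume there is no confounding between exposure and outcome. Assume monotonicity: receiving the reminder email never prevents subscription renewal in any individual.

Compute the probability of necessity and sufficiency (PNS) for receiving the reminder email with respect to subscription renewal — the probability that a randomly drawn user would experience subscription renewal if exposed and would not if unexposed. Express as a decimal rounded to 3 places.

PNS ≈ 0.651

Let p₁ = 0.744, p₀ = 0.0928.
Under exogeneity and monotonicity, PNS = p₁ − p₀.
PNS = 0.744 − 0.0928 = 0.6512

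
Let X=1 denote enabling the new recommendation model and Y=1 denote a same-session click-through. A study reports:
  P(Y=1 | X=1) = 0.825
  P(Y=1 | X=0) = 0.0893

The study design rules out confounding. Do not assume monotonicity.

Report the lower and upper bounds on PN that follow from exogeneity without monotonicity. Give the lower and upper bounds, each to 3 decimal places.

Let p₁ = 0.825, p₀ = 0.0893.
Under exogeneity alone the bounds on PN are max{0,(p₁−p₀)/p₁} ≤ PN ≤ min{1,(1−p₀)/p₁}.
  lower = (p₁ − p₀)/p₁ = 0.7357 / 0.825 ≈ 0.8918
  upper = min{1, (1 − p₀)/p₁} = 0.9107 / 0.825 ≈ 1.1039 → capped at 1

0.892 ≤ PN ≤ 1.000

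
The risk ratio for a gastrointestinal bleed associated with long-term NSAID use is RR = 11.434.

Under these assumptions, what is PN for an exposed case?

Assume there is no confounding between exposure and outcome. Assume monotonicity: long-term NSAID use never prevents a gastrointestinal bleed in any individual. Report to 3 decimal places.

PN ≈ 0.913

Under exogeneity and monotonicity, PN = (RR − 1) / RR = 1 − 1/RR.
PN = (11.434 − 1) / 11.434 = 10.43 / 11.434 ≈ 0.9125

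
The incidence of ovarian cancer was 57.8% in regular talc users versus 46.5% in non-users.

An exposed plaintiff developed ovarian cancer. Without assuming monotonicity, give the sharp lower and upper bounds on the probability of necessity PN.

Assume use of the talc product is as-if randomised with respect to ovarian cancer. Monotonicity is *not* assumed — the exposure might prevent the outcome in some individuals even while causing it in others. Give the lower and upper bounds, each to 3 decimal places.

p₁ = 0.578, p₀ = 0.465.
Under exogeneity alone the bounds on PN are max{0,(p₁−p₀)/p₁} ≤ PN ≤ min{1,(1−p₀)/p₁}.
  lower = (p₁ − p₀)/p₁ = 0.113 / 0.578 ≈ 0.1955
  upper = min{1, (1 − p₀)/p₁} = 0.535 / 0.578 ≈ 0.9256

0.196 ≤ PN ≤ 0.926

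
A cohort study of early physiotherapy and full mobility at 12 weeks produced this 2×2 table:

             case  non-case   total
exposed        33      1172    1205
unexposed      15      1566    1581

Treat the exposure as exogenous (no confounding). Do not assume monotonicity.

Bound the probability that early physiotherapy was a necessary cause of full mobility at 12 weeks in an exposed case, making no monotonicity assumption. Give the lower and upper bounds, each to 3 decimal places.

0.654 ≤ PN ≤ 1.000

p₁ = P(outcome | exposed) = 33/1205 = 0.027386
p₀ = P(outcome | unexposed) = 15/1581 = 0.0094877
Under exogeneity alone the bounds on PN are max{0,(p₁−p₀)/p₁} ≤ PN ≤ min{1,(1−p₀)/p₁}.
  lower = (p₁ − p₀)/p₁ = 0.017898 / 0.027386 ≈ 0.6536
  upper = min{1, (1 − p₀)/p₁} = 0.99051 / 0.027386 ≈ 36.1687 → capped at 1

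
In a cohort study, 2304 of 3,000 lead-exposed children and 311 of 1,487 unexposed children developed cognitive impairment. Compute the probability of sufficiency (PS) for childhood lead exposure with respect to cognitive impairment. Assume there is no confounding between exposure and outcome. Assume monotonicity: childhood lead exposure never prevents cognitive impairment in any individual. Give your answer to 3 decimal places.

PS ≈ 0.707

p₁ = P(outcome | exposed) = 2304/3000 = 0.768
p₀ = P(outcome | unexposed) = 311/1487 = 0.20915
Under exogeneity and monotonicity, PS = (p₁ − p₀) / (1 − p₀).
PS = (0.768 − 0.20915) / (1 − 0.20915) = 0.55885 / 0.79085 ≈ 0.7066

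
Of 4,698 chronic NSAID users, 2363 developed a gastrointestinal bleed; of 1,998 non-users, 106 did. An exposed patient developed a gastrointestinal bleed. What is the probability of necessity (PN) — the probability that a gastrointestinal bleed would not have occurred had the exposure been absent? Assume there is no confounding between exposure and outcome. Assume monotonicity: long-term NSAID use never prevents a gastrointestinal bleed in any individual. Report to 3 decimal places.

p₁ = P(outcome | exposed) = 2363/4698 = 0.50298
p₀ = P(outcome | unexposed) = 106/1998 = 0.053053
Under exogeneity and monotonicity, PN = (p₁ − p₀) / p₁.
PN = (0.50298 − 0.053053) / 0.50298 = 0.44993 / 0.50298 ≈ 0.8945

PN ≈ 0.895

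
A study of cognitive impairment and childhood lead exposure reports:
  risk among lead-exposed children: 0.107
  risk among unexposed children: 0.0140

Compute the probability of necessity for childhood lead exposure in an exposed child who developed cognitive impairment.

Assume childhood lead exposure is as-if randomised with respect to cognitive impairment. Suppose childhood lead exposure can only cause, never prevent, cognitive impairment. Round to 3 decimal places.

PN ≈ 0.869

Let p₁ = 0.107, p₀ = 0.014.
Under exogeneity and monotonicity, PN = (p₁ − p₀) / p₁.
PN = (0.107 − 0.014) / 0.107 = 0.093 / 0.107 ≈ 0.8692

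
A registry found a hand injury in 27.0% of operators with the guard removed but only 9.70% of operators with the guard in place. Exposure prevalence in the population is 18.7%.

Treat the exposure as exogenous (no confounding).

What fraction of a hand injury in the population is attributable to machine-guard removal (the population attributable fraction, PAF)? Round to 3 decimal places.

p₁ = 0.27, p₀ = 0.097.
Overall risk P(Y=1) = π·p₁ + (1−π)·p₀ = 0.187×0.27 + 0.813×0.097 = 0.12935.
Under exogeneity, PAF = [P(Y=1) − p₀] / P(Y=1).
PAF = (0.12935 − 0.097) / 0.12935 ≈ 0.2501

PAF ≈ 0.250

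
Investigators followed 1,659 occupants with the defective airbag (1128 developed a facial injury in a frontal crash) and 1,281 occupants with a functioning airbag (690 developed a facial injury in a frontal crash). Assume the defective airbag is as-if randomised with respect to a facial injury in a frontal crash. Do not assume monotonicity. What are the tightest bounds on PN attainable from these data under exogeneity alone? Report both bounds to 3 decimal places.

0.208 ≤ PN ≤ 0.679

p₁ = P(outcome | exposed) = 1128/1659 = 0.67993
p₀ = P(outcome | unexposed) = 690/1281 = 0.53864
Under exogeneity alone the bounds on PN are max{0,(p₁−p₀)/p₁} ≤ PN ≤ min{1,(1−p₀)/p₁}.
  lower = (p₁ − p₀)/p₁ = 0.14129 / 0.67993 ≈ 0.2078
  upper = min{1, (1 − p₀)/p₁} = 0.46136 / 0.67993 ≈ 0.6785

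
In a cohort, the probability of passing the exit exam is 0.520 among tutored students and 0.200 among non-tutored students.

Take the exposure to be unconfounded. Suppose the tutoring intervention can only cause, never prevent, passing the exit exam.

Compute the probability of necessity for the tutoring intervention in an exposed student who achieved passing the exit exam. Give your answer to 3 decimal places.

Let p₁ = 0.52, p₀ = 0.2.
Under exogeneity and monotonicity, PN = (p₁ − p₀) / p₁.
PN = (0.52 − 0.2) / 0.52 = 0.32 / 0.52 ≈ 0.6154

PN ≈ 0.615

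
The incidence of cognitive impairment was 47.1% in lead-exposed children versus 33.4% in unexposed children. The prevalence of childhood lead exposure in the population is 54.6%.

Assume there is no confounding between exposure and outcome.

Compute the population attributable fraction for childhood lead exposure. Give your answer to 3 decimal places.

PAF ≈ 0.183

p₁ = 0.471, p₀ = 0.334.
Overall risk P(Y=1) = π·p₁ + (1−π)·p₀ = 0.546×0.471 + 0.454×0.334 = 0.4088.
Under exogeneity, PAF = [P(Y=1) − p₀] / P(Y=1).
PAF = (0.4088 − 0.334) / 0.4088 ≈ 0.1830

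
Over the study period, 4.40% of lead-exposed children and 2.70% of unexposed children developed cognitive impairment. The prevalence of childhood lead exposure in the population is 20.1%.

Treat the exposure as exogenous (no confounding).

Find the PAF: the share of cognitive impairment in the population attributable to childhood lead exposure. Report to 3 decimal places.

PAF ≈ 0.112

p₁ = 0.044, p₀ = 0.027.
Overall risk P(Y=1) = π·p₁ + (1−π)·p₀ = 0.201×0.044 + 0.799×0.027 = 0.030417.
Under exogeneity, PAF = [P(Y=1) − p₀] / P(Y=1).
PAF = (0.030417 − 0.027) / 0.030417 ≈ 0.1123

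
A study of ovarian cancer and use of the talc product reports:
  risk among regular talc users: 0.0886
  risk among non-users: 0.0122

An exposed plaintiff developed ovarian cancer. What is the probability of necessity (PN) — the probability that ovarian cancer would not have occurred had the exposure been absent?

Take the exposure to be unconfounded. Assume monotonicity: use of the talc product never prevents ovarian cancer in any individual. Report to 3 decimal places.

Let p₁ = 0.0886, p₀ = 0.0122.
Under exogeneity and monotonicity, PN = (p₁ − p₀) / p₁.
PN = (0.0886 − 0.0122) / 0.0886 = 0.0764 / 0.0886 ≈ 0.8623

PN ≈ 0.862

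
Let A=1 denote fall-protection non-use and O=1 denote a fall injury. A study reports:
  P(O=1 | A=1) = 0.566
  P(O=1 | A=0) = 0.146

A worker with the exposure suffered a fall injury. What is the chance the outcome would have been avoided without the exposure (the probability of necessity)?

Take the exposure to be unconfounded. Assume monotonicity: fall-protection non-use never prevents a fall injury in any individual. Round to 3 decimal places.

Let p₁ = 0.566, p₀ = 0.146.
Under exogeneity and monotonicity, PN = (p₁ − p₀) / p₁.
PN = (0.566 − 0.146) / 0.566 = 0.42 / 0.566 ≈ 0.7420

PN ≈ 0.742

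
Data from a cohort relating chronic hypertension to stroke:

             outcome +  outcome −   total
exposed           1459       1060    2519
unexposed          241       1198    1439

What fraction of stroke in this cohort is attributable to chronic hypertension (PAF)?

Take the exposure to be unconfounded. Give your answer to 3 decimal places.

p₁ = P(outcome | exposed) = 1459/2519 = 0.5792
p₀ = P(outcome | unexposed) = 241/1439 = 0.16748
Exposure prevalence π = 2519/3958 = 0.63643; overall risk P(Y=1) = 0.42951.
Under exogeneity, PAF = [P(Y=1) − p₀]/P(Y=1).
PAF = (0.42951 − 0.16748) / 0.42951 ≈ 0.6101

PAF ≈ 0.610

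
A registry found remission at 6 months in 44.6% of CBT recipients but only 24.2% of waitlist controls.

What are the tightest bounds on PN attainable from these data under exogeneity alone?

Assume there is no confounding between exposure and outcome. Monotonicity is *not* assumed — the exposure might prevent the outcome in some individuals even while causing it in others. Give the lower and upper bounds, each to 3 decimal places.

0.457 ≤ PN ≤ 1.000

p₁ = 0.446, p₀ = 0.242.
Under exogeneity alone the bounds on PN are max{0,(p₁−p₀)/p₁} ≤ PN ≤ min{1,(1−p₀)/p₁}.
  lower = (p₁ − p₀)/p₁ = 0.204 / 0.446 ≈ 0.4574
  upper = min{1, (1 − p₀)/p₁} = 0.758 / 0.446 ≈ 1.6996 → capped at 1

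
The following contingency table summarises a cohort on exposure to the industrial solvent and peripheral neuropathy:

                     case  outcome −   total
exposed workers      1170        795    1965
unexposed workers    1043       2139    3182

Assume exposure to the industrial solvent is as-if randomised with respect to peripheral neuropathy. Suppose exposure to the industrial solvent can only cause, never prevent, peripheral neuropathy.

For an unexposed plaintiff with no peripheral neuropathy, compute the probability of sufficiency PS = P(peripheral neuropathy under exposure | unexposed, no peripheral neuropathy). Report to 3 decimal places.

p₁ = P(outcome | exposed) = 1170/1965 = 0.59542
p₀ = P(outcome | unexposed) = 1043/3182 = 0.32778
Under exogeneity and monotonicity, PS = (p₁ − p₀)/(1 − p₀).
PS = (0.59542 − 0.32778) / 0.67222 ≈ 0.3981

PS ≈ 0.398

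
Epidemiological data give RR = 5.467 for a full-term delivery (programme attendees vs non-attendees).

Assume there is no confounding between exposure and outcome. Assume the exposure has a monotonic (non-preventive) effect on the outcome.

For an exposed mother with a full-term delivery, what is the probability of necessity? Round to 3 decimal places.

PN ≈ 0.817

Under exogeneity and monotonicity, PN = (RR − 1) / RR = 1 − 1/RR.
PN = (5.467 − 1) / 5.467 = 4.467 / 5.467 ≈ 0.8171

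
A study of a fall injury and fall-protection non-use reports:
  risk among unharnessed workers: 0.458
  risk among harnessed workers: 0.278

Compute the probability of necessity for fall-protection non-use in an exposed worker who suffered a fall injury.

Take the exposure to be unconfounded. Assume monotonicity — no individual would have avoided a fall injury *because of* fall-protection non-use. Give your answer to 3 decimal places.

Let p₁ = 0.458, p₀ = 0.278.
Under exogeneity and monotonicity, PN = (p₁ − p₀) / p₁.
PN = (0.458 − 0.278) / 0.458 = 0.18 / 0.458 ≈ 0.3930

PN ≈ 0.393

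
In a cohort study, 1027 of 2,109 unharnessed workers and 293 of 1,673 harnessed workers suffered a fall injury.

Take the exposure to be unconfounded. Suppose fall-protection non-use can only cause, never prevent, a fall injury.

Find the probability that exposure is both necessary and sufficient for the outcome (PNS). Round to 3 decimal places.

PNS ≈ 0.312

p₁ = P(outcome | exposed) = 1027/2109 = 0.48696
p₀ = P(outcome | unexposed) = 293/1673 = 0.17513
Under exogeneity and monotonicity, PNS = p₁ − p₀.
PNS = 0.48696 − 0.17513 = 0.31183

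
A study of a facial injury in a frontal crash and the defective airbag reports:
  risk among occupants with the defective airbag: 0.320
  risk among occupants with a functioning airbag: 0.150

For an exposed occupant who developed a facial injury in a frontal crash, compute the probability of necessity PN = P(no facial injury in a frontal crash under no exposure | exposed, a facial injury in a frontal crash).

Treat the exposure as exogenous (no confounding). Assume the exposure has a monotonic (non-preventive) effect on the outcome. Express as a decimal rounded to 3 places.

PN ≈ 0.531

Let p₁ = 0.32, p₀ = 0.15.
Under exogeneity and monotonicity, PN = (p₁ − p₀) / p₁.
PN = (0.32 − 0.15) / 0.32 = 0.17 / 0.32 ≈ 0.5312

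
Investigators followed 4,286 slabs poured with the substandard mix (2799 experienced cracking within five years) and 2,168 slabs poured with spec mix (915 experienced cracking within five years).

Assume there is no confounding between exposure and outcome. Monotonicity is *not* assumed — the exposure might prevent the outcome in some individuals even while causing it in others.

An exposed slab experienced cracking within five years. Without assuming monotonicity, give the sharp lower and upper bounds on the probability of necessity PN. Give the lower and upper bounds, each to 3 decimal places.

0.354 ≤ PN ≤ 0.885

p₁ = P(outcome | exposed) = 2799/4286 = 0.65306
p₀ = P(outcome | unexposed) = 915/2168 = 0.42205
Under exogeneity alone the bounds on PN are max{0,(p₁−p₀)/p₁} ≤ PN ≤ min{1,(1−p₀)/p₁}.
  lower = (p₁ − p₀)/p₁ = 0.23101 / 0.65306 ≈ 0.3537
  upper = min{1, (1 − p₀)/p₁} = 0.57795 / 0.65306 ≈ 0.8850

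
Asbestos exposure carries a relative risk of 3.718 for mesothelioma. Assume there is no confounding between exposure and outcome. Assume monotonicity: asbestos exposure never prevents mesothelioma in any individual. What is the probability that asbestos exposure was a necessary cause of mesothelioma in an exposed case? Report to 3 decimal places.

Under exogeneity and monotonicity, PN = (RR − 1) / RR = 1 − 1/RR.
PN = (3.718 − 1) / 3.718 = 2.718 / 3.718 ≈ 0.7310

PN ≈ 0.731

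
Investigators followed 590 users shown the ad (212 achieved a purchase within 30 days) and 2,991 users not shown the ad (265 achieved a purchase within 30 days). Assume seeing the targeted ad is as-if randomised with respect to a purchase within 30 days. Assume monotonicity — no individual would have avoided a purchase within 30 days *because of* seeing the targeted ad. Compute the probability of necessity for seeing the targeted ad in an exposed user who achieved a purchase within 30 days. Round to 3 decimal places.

p₁ = P(outcome | exposed) = 212/590 = 0.35932
p₀ = P(outcome | unexposed) = 265/2991 = 0.088599
Under exogeneity and monotonicity, PN = (p₁ − p₀) / p₁.
PN = (0.35932 − 0.088599) / 0.35932 = 0.27072 / 0.35932 ≈ 0.7534

PN ≈ 0.753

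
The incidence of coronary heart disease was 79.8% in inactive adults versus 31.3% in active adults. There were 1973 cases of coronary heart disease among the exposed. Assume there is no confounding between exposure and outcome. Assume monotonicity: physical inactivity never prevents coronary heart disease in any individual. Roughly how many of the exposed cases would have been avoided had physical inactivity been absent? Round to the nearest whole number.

about 1199 cases

p₁ = 0.798, p₀ = 0.313.
PN = (p₁ − p₀)/p₁ = (0.798 − 0.313) / 0.798 ≈ 0.60777.
Attributable cases ≈ PN × (exposed cases) = 0.60777 × 1973 ≈ 1199.13.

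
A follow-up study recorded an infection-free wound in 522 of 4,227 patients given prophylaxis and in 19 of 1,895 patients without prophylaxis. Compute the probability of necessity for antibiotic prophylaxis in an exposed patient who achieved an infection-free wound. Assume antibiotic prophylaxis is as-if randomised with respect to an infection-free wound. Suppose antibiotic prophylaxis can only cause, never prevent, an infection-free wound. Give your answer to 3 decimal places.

p₁ = P(outcome | exposed) = 522/4227 = 0.12349
p₀ = P(outcome | unexposed) = 19/1895 = 0.010026
Under exogeneity and monotonicity, PN = (p₁ − p₀) / p₁.
PN = (0.12349 − 0.010026) / 0.12349 = 0.11347 / 0.12349 ≈ 0.9188

PN ≈ 0.919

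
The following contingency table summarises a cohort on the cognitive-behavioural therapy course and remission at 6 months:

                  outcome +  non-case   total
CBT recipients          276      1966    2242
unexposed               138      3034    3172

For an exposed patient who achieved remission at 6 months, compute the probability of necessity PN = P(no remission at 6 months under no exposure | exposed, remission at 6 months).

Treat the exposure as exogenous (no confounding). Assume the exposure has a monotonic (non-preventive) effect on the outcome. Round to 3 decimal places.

PN ≈ 0.647

p₁ = P(outcome | exposed) = 276/2242 = 0.1231
p₀ = P(outcome | unexposed) = 138/3172 = 0.043506
Under exogeneity and monotonicity, PN = (p₁ − p₀) / p₁.
PN = (0.1231 − 0.043506) / 0.1231 = 0.079599 / 0.1231 ≈ 0.6466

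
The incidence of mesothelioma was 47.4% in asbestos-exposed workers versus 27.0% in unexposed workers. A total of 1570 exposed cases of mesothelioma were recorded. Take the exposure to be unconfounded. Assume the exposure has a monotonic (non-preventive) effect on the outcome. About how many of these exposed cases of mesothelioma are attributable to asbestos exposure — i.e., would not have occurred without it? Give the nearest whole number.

about 676 cases

p₁ = 0.474, p₀ = 0.27.
PN = (p₁ − p₀)/p₁ = (0.474 − 0.27) / 0.474 ≈ 0.43038.
Attributable cases ≈ PN × (exposed cases) = 0.43038 × 1570 ≈ 675.70.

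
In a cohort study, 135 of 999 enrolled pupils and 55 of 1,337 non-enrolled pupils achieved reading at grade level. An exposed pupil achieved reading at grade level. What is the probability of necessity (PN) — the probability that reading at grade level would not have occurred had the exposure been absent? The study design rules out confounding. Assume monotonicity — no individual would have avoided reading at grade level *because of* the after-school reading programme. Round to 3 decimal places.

p₁ = P(outcome | exposed) = 135/999 = 0.13514
p₀ = P(outcome | unexposed) = 55/1337 = 0.041137
Under exogeneity and monotonicity, PN = (p₁ − p₀) / p₁.
PN = (0.13514 − 0.041137) / 0.13514 = 0.093998 / 0.13514 ≈ 0.6956

PN ≈ 0.696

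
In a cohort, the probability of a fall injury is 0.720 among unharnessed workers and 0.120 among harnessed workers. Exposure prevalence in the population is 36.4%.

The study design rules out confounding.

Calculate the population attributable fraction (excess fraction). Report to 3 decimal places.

PAF ≈ 0.645

Let p₁ = 0.72, p₀ = 0.12.
Overall risk P(Y=1) = π·p₁ + (1−π)·p₀ = 0.364×0.72 + 0.636×0.12 = 0.3384.
Under exogeneity, PAF = [P(Y=1) − p₀] / P(Y=1).
PAF = (0.3384 − 0.12) / 0.3384 ≈ 0.6454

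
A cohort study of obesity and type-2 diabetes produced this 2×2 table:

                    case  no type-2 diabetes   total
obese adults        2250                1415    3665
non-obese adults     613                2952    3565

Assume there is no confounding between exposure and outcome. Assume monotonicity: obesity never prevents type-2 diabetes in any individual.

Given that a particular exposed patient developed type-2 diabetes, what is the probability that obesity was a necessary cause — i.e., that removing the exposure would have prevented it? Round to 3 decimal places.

PN ≈ 0.720

p₁ = P(outcome | exposed) = 2250/3665 = 0.61392
p₀ = P(outcome | unexposed) = 613/3565 = 0.17195
Under exogeneity and monotonicity, PN = (p₁ − p₀) / p₁.
PN = (0.61392 − 0.17195) / 0.61392 = 0.44197 / 0.61392 ≈ 0.7199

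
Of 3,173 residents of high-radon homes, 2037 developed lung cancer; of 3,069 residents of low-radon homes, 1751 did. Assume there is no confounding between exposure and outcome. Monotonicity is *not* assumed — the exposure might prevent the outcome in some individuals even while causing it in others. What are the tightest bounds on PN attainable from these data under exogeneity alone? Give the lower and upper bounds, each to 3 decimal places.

p₁ = P(outcome | exposed) = 2037/3173 = 0.64198
p₀ = P(outcome | unexposed) = 1751/3069 = 0.57054
Under exogeneity alone the bounds on PN are max{0,(p₁−p₀)/p₁} ≤ PN ≤ min{1,(1−p₀)/p₁}.
  lower = (p₁ − p₀)/p₁ = 0.071435 / 0.64198 ≈ 0.1113
  upper = min{1, (1 − p₀)/p₁} = 0.42946 / 0.64198 ≈ 0.6690

0.111 ≤ PN ≤ 0.669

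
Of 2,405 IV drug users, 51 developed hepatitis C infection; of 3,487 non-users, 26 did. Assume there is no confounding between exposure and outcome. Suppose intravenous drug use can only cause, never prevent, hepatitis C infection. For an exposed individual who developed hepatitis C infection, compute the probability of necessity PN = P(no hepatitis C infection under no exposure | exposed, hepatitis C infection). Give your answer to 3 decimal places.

p₁ = P(outcome | exposed) = 51/2405 = 0.021206
p₀ = P(outcome | unexposed) = 26/3487 = 0.0074563
Under exogeneity and monotonicity, PN = (p₁ − p₀) / p₁.
PN = (0.021206 − 0.0074563) / 0.021206 = 0.01375 / 0.021206 ≈ 0.6484

PN ≈ 0.648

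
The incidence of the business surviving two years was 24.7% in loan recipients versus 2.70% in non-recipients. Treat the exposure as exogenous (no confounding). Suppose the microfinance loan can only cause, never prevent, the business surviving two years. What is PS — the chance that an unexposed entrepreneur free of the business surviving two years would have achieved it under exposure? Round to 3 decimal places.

p₁ = 0.247, p₀ = 0.027.
Under exogeneity and monotonicity, PS = (p₁ − p₀) / (1 − p₀).
PS = (0.247 − 0.027) / (1 − 0.027) = 0.22 / 0.973 ≈ 0.2261

PS ≈ 0.226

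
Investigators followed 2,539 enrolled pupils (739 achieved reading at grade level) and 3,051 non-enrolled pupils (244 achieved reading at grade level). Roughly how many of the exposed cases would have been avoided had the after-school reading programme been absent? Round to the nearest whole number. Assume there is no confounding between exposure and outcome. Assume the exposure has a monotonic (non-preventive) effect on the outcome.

about 536 cases

p₁ = P(outcome | exposed) = 739/2539 = 0.29106
p₀ = P(outcome | unexposed) = 244/3051 = 0.079974
PN = (p₁ − p₀)/p₁ = (0.29106 − 0.079974) / 0.29106 ≈ 0.72523.
Attributable cases ≈ PN × (exposed cases) = 0.72523 × 739 ≈ 535.95.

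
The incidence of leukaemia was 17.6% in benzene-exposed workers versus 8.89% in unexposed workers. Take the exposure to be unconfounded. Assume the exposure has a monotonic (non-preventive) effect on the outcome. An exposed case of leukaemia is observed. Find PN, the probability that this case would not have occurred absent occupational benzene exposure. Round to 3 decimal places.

p₁ = 0.176, p₀ = 0.0889.
Under exogeneity and monotonicity, PN = (p₁ − p₀) / p₁.
PN = (0.176 − 0.0889) / 0.176 = 0.0871 / 0.176 ≈ 0.4949

PN ≈ 0.495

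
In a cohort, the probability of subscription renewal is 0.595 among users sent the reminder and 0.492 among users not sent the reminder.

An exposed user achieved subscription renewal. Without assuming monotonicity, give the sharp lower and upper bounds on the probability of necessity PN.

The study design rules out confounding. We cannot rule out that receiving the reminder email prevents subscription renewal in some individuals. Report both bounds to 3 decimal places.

0.173 ≤ PN ≤ 0.854

Let p₁ = 0.595, p₀ = 0.492.
Under exogeneity alone the bounds on PN are max{0,(p₁−p₀)/p₁} ≤ PN ≤ min{1,(1−p₀)/p₁}.
  lower = (p₁ − p₀)/p₁ = 0.103 / 0.595 ≈ 0.1731
  upper = min{1, (1 − p₀)/p₁} = 0.508 / 0.595 ≈ 0.8538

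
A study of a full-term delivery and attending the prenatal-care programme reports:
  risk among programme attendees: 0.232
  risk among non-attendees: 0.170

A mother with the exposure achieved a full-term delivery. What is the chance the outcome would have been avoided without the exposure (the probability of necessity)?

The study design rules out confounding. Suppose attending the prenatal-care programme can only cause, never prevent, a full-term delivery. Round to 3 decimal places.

Let p₁ = 0.232, p₀ = 0.17.
Under exogeneity and monotonicity, PN = (p₁ − p₀) / p₁.
PN = (0.232 − 0.17) / 0.232 = 0.062 / 0.232 ≈ 0.2672

PN ≈ 0.267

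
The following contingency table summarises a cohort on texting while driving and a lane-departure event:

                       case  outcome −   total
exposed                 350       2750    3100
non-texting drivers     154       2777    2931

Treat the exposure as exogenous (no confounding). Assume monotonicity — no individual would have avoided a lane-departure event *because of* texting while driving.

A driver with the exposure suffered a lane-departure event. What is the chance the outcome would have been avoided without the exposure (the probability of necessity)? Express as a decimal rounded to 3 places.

PN ≈ 0.535

p₁ = P(outcome | exposed) = 350/3100 = 0.1129
p₀ = P(outcome | unexposed) = 154/2931 = 0.052542
Under exogeneity and monotonicity, PN = (p₁ − p₀) / p₁.
PN = (0.1129 − 0.052542) / 0.1129 = 0.060361 / 0.1129 ≈ 0.5346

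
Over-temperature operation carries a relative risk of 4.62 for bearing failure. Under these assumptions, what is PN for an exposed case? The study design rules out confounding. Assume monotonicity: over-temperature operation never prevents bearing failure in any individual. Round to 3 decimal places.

Under exogeneity and monotonicity, PN = (RR − 1) / RR = 1 − 1/RR.
PN = (4.62 − 1) / 4.62 = 3.62 / 4.62 ≈ 0.7835

PN ≈ 0.784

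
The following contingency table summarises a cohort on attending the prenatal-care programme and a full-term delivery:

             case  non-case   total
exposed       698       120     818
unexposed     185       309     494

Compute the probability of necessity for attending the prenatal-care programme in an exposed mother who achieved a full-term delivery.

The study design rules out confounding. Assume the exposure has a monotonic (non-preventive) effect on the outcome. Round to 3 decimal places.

PN ≈ 0.561

p₁ = P(outcome | exposed) = 698/818 = 0.8533
p₀ = P(outcome | unexposed) = 185/494 = 0.37449
Under exogeneity and monotonicity, PN = (p₁ − p₀) / p₁.
PN = (0.8533 − 0.37449) / 0.8533 = 0.47881 / 0.8533 ≈ 0.5611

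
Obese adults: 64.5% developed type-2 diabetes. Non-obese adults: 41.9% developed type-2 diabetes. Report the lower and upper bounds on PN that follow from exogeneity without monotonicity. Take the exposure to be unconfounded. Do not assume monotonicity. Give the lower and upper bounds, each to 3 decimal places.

p₁ = 0.645, p₀ = 0.419.
Under exogeneity alone the bounds on PN are max{0,(p₁−p₀)/p₁} ≤ PN ≤ min{1,(1−p₀)/p₁}.
  lower = (p₁ − p₀)/p₁ = 0.226 / 0.645 ≈ 0.3504
  upper = min{1, (1 − p₀)/p₁} = 0.581 / 0.645 ≈ 0.9008

0.350 ≤ PN ≤ 0.901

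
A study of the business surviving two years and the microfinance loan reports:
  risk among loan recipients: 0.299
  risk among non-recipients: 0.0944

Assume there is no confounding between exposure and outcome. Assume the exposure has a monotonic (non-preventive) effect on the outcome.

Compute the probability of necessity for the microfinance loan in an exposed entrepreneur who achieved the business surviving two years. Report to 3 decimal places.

Let p₁ = 0.299, p₀ = 0.0944.
Under exogeneity and monotonicity, PN = (p₁ − p₀) / p₁.
PN = (0.299 − 0.0944) / 0.299 = 0.2046 / 0.299 ≈ 0.6843

PN ≈ 0.684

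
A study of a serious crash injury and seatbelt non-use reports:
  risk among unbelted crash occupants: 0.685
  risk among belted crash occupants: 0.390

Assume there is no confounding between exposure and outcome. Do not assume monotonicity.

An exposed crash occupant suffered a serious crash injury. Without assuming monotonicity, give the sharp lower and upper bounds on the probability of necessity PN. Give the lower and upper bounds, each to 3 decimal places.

Let p₁ = 0.685, p₀ = 0.39.
Under exogeneity alone the bounds on PN are max{0,(p₁−p₀)/p₁} ≤ PN ≤ min{1,(1−p₀)/p₁}.
  lower = (p₁ − p₀)/p₁ = 0.295 / 0.685 ≈ 0.4307
  upper = min{1, (1 − p₀)/p₁} = 0.61 / 0.685 ≈ 0.8905

0.431 ≤ PN ≤ 0.891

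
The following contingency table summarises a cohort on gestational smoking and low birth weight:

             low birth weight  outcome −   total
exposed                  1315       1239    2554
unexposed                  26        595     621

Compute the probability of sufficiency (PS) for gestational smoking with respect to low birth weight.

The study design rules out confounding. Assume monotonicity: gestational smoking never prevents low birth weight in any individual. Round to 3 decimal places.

p₁ = P(outcome | exposed) = 1315/2554 = 0.51488
p₀ = P(outcome | unexposed) = 26/621 = 0.041868
Under exogeneity and monotonicity, PS = (p₁ − p₀) / (1 − p₀).
PS = (0.51488 − 0.041868) / (1 − 0.041868) = 0.47301 / 0.95813 ≈ 0.4937

PS ≈ 0.494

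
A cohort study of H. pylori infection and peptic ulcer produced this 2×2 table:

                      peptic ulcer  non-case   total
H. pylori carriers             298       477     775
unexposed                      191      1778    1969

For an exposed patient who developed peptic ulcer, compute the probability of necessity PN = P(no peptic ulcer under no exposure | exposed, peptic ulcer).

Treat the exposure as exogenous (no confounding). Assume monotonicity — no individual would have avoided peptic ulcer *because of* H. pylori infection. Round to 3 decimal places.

p₁ = P(outcome | exposed) = 298/775 = 0.38452
p₀ = P(outcome | unexposed) = 191/1969 = 0.097004
Under exogeneity and monotonicity, PN = (p₁ − p₀)/p₁.
PN = (0.38452 − 0.097004) / 0.38452 ≈ 0.7477

PN ≈ 0.748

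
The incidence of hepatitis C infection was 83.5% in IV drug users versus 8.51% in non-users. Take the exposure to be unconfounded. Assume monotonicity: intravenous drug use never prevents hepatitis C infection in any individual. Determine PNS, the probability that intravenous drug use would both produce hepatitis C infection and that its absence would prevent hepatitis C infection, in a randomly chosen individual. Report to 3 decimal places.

PNS ≈ 0.750

p₁ = 0.835, p₀ = 0.0851.
Under exogeneity and monotonicity, PNS = p₁ − p₀.
PNS = 0.835 − 0.0851 = 0.7499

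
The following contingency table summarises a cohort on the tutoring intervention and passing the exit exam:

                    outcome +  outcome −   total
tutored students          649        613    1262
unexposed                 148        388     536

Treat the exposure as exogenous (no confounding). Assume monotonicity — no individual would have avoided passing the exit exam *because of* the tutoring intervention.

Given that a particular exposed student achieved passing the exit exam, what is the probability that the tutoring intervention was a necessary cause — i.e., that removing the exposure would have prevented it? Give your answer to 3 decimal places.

p₁ = P(outcome | exposed) = 649/1262 = 0.51426
p₀ = P(outcome | unexposed) = 148/536 = 0.27612
Under exogeneity and monotonicity, PN = (p₁ − p₀)/p₁.
PN = (0.51426 − 0.27612) / 0.51426 ≈ 0.4631

PN ≈ 0.463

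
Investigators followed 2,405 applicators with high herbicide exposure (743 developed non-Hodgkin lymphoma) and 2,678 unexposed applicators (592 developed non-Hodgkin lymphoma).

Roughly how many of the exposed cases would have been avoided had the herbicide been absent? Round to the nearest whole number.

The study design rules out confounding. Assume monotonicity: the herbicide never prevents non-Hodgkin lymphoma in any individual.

about 211 cases

p₁ = P(outcome | exposed) = 743/2405 = 0.30894
p₀ = P(outcome | unexposed) = 592/2678 = 0.22106
PN = (p₁ − p₀)/p₁ = (0.30894 − 0.22106) / 0.30894 ≈ 0.28445.
Attributable cases ≈ PN × (exposed cases) = 0.28445 × 743 ≈ 211.35.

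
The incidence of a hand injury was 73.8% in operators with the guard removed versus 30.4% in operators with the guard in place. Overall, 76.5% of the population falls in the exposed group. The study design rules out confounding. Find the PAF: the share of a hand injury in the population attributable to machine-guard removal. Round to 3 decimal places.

PAF ≈ 0.522

p₁ = 0.738, p₀ = 0.304.
Overall risk P(Y=1) = π·p₁ + (1−π)·p₀ = 0.765×0.738 + 0.235×0.304 = 0.63601.
Under exogeneity, PAF = [P(Y=1) − p₀] / P(Y=1).
PAF = (0.63601 − 0.304) / 0.63601 ≈ 0.5220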